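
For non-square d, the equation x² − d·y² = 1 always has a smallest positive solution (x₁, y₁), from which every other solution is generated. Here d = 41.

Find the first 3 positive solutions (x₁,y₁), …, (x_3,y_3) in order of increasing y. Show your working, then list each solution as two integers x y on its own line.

√41 → a₀=6, period (2,2,12); ℓ=3 odd so k=5
k=0  a_k=6  p_k/q_k = 6/1
k=1  a_k=2  p_k/q_k = 13/2
…
k=4  a_k=2  p_k/q_k = 826/129
k=5  a_k=2  p_k/q_k = 2049/320
→ (2049, 320).  Check: 2049²=4198401, 41·320²=4198400, difference 1.
n=2: (2049,320)∘(2049,320) = (2049·2049+41·320·320, 2049·320+320·2049) = (8396801,1311360)
n=3: (8396801,1311360)∘(2049,320) = (2049·8396801+41·320·1311360, 2049·1311360+320·8396801) = (34410088449,5373952960)

2049 320
8396801 1311360
34410088449 5373952960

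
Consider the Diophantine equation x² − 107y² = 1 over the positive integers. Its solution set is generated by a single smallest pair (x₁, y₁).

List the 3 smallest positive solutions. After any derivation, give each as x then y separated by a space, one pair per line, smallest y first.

d=107: √d = [10; 2,1,9,1,2,20] (ℓ=6, even), read p_5/q_5
k=0  a_k=10  p_k/q_k = 10/1
…
k=3  a_k=9  p_k/q_k = 300/29
k=4  a_k=1  p_k/q_k = 331/32
k=5  a_k=2  p_k/q_k = 962/93
(x₁, y₁) = (962, 93);  962² − 107·93² = 1 ✓
k=2:  x_2 = 962·962+107·93·93 = 1850887,  y_2 = 962·93+93·962 = 178932
k=3:  x_3 = 962·1850887+107·93·178932 = 3561105626,  y_3 = 962·178932+93·1850887 = 344265075

962 93
1850887 178932
3561105626 344265075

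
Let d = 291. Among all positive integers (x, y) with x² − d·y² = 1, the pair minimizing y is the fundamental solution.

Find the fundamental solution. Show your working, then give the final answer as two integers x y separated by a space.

d=291: √d = [17; 17,34] (ℓ=2, even), read p_1/q_1
step 0: (17, 1)  from 17·(1,0) + (0,1)
step 1: (290, 17)  from 17·(17,1) + (1,0)
→ (290, 17).  Check: 290²=84100, 291·17²=84099, difference 1.

290 17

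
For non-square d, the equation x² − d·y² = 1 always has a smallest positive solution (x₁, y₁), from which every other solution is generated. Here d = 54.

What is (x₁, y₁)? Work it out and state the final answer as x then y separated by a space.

√54 = [7; 2,1,6,1,2,14, …], period ℓ=6 (even) → k=5
k=0  a_k=7  p_k/q_k = 7/1
k=1  a_k=2  p_k/q_k = 15/2
k=2  a_k=1  p_k/q_k = 22/3
k=3  a_k=6  p_k/q_k = 147/20
k=4  a_k=1  p_k/q_k = 169/23
k=5  a_k=2  p_k/q_k = 485/66
fundamental: x₁=485, y₁=66  (since 235225 − 54·4356 = 1)

485 66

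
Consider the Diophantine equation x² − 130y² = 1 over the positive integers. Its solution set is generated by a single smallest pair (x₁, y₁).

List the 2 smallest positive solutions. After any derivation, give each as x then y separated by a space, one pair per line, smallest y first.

√130 = [11; 2,2,22, …], period ℓ=3 (odd) → k=5
k=0  a_k=11  p_k/q_k = 11/1
…
k=2  a_k=2  p_k/q_k = 57/5
…
k=4  a_k=2  p_k/q_k = 2611/229
k=5  a_k=2  p_k/q_k = 6499/570
fundamental: x₁=6499, y₁=570  (since 42237001 − 130·324900 = 1)
(6499+570√130)^2 = 84474001 + 7408860√130

6499 570
84474001 7408860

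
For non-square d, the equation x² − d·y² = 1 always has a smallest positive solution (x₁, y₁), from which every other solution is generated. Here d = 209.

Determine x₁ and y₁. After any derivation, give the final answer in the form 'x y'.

√209 → a₀=14, period (2,5,3,2,3,5,2,28); ℓ=8 even so k=7
a_0=14:  p_0=14·1+0=14,  q_0=14·0+1=1
a_1=2:  p_1=2·14+1=29,  q_1=2·1+0=2
a_2=5:  p_2=5·29+14=159,  q_2=5·2+1=11
a_3=3:  p_3=3·159+29=506,  q_3=3·11+2=35
…
a_5=3:  p_5=3·1171+506=4019,  q_5=3·81+35=278
a_6=5:  p_6=5·4019+1171=21266,  q_6=5·278+81=1471
a_7=2:  p_7=2·21266+4019=46551,  q_7=2·1471+278=3220
(x₁, y₁) = (46551, 3220);  46551² − 209·3220² = 1 ✓

46551 3220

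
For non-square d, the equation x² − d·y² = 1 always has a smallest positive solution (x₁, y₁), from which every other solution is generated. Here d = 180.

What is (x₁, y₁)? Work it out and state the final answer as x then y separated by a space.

161 12

√180 = [13; 2,2,2,26, …], period ℓ=4 (even) → k=3
i=0: a=13 ⇒ p=13, q=1
i=1: a=2 ⇒ p=27, q=2
i=2: a=2 ⇒ p=67, q=5
i=3: a=2 ⇒ p=161, q=12
fundamental: x₁=161, y₁=12  (since 25921 − 180·144 = 1)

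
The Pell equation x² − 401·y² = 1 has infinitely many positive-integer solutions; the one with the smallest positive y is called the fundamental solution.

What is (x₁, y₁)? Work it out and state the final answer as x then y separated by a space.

√401 → a₀=20, period (40); ℓ=1 odd so k=1
step 0: (20, 1)  from 20·(1,0) + (0,1)
step 1: (801, 40)  from 40·(20,1) + (1,0)
fundamental: x₁=801, y₁=40  (since 641601 − 401·1600 = 1)

801 40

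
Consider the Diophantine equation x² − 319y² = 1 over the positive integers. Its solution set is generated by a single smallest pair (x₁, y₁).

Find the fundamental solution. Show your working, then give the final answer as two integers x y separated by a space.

12901780 722361

[17; 1,6,5,1,4,…,6,1,34] for √319; ℓ=14 ⇒ convergent index 13
step 0: (17, 1)  from 17·(1,0) + (0,1)
step 1: (18, 1)  from 1·(17,1) + (1,0)
step 2: (125, 7)  from 6·(18,1) + (17,1)
…
step 4: (768, 43)  from 1·(643,36) + (125,7)
step 5: (3715, 208)  from 4·(768,43) + (643,36)
step 6: (11913, 667)  from 3·(3715,208) + (768,43)
…
step 8: (58797, 3292)  from 3·(15628,875) + (11913,667)
step 9: (250816, 14043)  from 4·(58797,3292) + (15628,875)
step 10: (309613, 17335)  from 1·(250816,14043) + (58797,3292)
step 11: (1798881, 100718)  from 5·(309613,17335) + (250816,14043)
step 12: (11102899, 621643)  from 6·(1798881,100718) + (309613,17335)
step 13: (12901780, 722361)  from 1·(11102899,621643) + (1798881,100718)
fundamental: x₁=12901780, y₁=722361  (since 166455927168400 − 319·521805414321 = 1)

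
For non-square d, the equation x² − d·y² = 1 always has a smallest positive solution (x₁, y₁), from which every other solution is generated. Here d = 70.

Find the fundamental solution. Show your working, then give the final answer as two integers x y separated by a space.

√70 → a₀=8, period (2,1,2,1,2,16); ℓ=6 even so k=5
k=0  a_k=8  p_k/q_k = 8/1
…
k=2  a_k=1  p_k/q_k = 25/3
k=3  a_k=2  p_k/q_k = 67/8
k=4  a_k=1  p_k/q_k = 92/11
k=5  a_k=2  p_k/q_k = 251/30
fundamental: x₁=251, y₁=30  (since 63001 − 70·900 = 1)

251 30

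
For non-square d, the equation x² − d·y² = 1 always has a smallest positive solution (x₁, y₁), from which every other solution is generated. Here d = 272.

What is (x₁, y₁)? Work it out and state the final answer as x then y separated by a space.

33 2

[16; 2,32] for √272; ℓ=2 ⇒ convergent index 1
a_0=16:  p_0=16·1+0=16,  q_0=16·0+1=1
a_1=2:  p_1=2·16+1=33,  q_1=2·1+0=2
→ (33, 2).  Check: 33²=1089, 272·2²=1088, difference 1.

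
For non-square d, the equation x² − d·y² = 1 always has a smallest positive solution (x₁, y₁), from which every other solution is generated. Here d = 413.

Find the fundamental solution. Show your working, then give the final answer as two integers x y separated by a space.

113399 5580

d=413: √d = [20; 3,9,1,4,1,9,3,40] (ℓ=8, even), read p_7/q_7
k=0  a_k=20  p_k/q_k = 20/1
…
k=2  a_k=9  p_k/q_k = 569/28
k=3  a_k=1  p_k/q_k = 630/31
…
k=6  a_k=9  p_k/q_k = 36560/1799
k=7  a_k=3  p_k/q_k = 113399/5580
(x₁, y₁) = (113399, 5580);  113399² − 413·5580² = 1 ✓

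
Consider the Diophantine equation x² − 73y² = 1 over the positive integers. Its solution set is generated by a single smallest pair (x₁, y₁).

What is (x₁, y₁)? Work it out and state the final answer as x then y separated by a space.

[8; 1,1,5,5,1,1,16] for √73; ℓ=7 ⇒ convergent index 13
k=0  a_k=8  p_k/q_k = 8/1
k=1  a_k=1  p_k/q_k = 9/1
k=2  a_k=1  p_k/q_k = 17/2
…
k=4  a_k=5  p_k/q_k = 487/57
k=5  a_k=1  p_k/q_k = 581/68
k=6  a_k=1  p_k/q_k = 1068/125
k=7  a_k=16  p_k/q_k = 17669/2068
…
k=9  a_k=1  p_k/q_k = 36406/4261
k=10  a_k=5  p_k/q_k = 200767/23498
k=11  a_k=5  p_k/q_k = 1040241/121751
k=12  a_k=1  p_k/q_k = 1241008/145249
k=13  a_k=1  p_k/q_k = 2281249/267000
fundamental: x₁=2281249, y₁=267000  (since 5204097000001 − 73·71289000000 = 1)

2281249 267000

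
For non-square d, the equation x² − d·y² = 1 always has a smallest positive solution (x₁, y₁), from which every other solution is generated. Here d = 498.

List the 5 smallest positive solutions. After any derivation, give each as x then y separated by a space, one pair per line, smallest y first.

√498 → a₀=22, period (3,6,22,6,3,44); ℓ=6 even so k=5
i=0: a=22 ⇒ p=22, q=1
i=1: a=3 ⇒ p=67, q=3
…
i=3: a=22 ⇒ p=9395, q=421
i=4: a=6 ⇒ p=56794, q=2545
i=5: a=3 ⇒ p=179777, q=8056
(x₁, y₁) = (179777, 8056);  179777² − 498·8056² = 1 ✓
n=2: (179777,8056)∘(179777,8056) = (179777·179777+498·8056·8056, 179777·8056+8056·179777) = (64639539457,2896567024)
n=3: (64639539457,2896567024)∘(179777,8056) = (179777·64639539457+498·8056·2896567024, 179777·2896567024+8056·64639539457) = (23241404969742401,1041472259739240)
n=4: (23241404969742401,1041472259739240)∘(179777,8056) = (179777·23241404969742401+498·8056·1041472259739240, 179777·1041472259739240+8056·23241404969742401) = (8356540122426119709697,374465516875386131936)
n=5: (8356540122426119709697,374465516875386131936)∘(179777,8056) = (179777·8356540122426119709697+498·8056·374465516875386131936, 179777·374465516875386131936+8056·8356540122426119709697) = (3004627427155559641130652737,134640574453571113022377304)

179777 8056
64639539457 2896567024
23241404969742401 1041472259739240
8356540122426119709697 374465516875386131936
3004627427155559641130652737 134640574453571113022377304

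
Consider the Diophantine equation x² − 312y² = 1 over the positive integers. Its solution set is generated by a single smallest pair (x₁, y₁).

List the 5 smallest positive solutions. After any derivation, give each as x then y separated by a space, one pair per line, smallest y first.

[17; 1,1,1,34] for √312; ℓ=4 ⇒ convergent index 3
k=0  a_k=17  p_k/q_k = 17/1
k=1  a_k=1  p_k/q_k = 18/1
k=2  a_k=1  p_k/q_k = 35/2
k=3  a_k=1  p_k/q_k = 53/3
fundamental: x₁=53, y₁=3  (since 2809 − 312·9 = 1)
(53+3√312)^2 = 5617 + 318√312
(53+3√312)^3 = 595349 + 33705√312
(53+3√312)^4 = 63101377 + 3572412√312
(53+3√312)^5 = 6688150613 + 378641967√312

53 3
5617 318
595349 33705
63101377 3572412
6688150613 378641967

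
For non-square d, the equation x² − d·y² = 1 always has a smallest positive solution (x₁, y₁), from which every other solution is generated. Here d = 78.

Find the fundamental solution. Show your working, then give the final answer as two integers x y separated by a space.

53 6

[8; 1,4,1,16] for √78; ℓ=4 ⇒ convergent index 3
k=0  a_k=8  p_k/q_k = 8/1
…
k=2  a_k=4  p_k/q_k = 44/5
k=3  a_k=1  p_k/q_k = 53/6
fundamental: x₁=53, y₁=6  (since 2809 − 78·36 = 1)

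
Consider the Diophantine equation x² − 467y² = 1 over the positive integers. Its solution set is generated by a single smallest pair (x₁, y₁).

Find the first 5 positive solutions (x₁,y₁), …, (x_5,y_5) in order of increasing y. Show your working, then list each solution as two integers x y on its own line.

1625626 75225
5285319783751 244575431700
17183906517558380626 795176361465413175
55869210433019434807260001 2585318735566902940613400
181644882158758119549456134390626 8405522709648569143113732563625

[21; 1,1,1,1,3,…,1,1,42] for √467; ℓ=14 ⇒ convergent index 13
i=0: a=21 ⇒ p=21, q=1
…
i=2: a=1 ⇒ p=43, q=2
i=3: a=1 ⇒ p=65, q=3
…
i=8: a=3 ⇒ p=82767, q=3830
i=9: a=3 ⇒ p=275465, q=12747
i=10: a=1 ⇒ p=358232, q=16577
…
i=12: a=1 ⇒ p=991929, q=45901
i=13: a=1 ⇒ p=1625626, q=75225
→ (1625626, 75225).  Check: 1625626²=2642659891876, 467·75225²=2642659891875, difference 1.
(x_2, y_2) = (1625626·1625626 + 467·75225·75225, 1625626·75225 + 75225·1625626) = (5285319783751, 244575431700)
(x_3, y_3) = (1625626·5285319783751 + 467·75225·244575431700, 1625626·244575431700 + 75225·5285319783751) = (17183906517558380626, 795176361465413175)
(x_4, y_4) = (1625626·17183906517558380626 + 467·75225·795176361465413175, 1625626·795176361465413175 + 75225·17183906517558380626) = (55869210433019434807260001, 2585318735566902940613400)
(x_5, y_5) = (1625626·55869210433019434807260001 + 467·75225·2585318735566902940613400, 1625626·2585318735566902940613400 + 75225·55869210433019434807260001) = (181644882158758119549456134390626, 8405522709648569143113732563625)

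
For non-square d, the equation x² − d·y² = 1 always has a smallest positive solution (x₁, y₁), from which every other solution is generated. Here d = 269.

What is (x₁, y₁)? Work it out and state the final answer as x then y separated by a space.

[16; 2,2,32] for √269; ℓ=3 ⇒ convergent index 5
a_0=16:  p_0=16·1+0=16,  q_0=16·0+1=1
…
a_2=2:  p_2=2·33+16=82,  q_2=2·2+1=5
…
a_4=2:  p_4=2·2657+82=5396,  q_4=2·162+5=329
a_5=2:  p_5=2·5396+2657=13449,  q_5=2·329+162=820
→ (13449, 820).  Check: 13449²=180875601, 269·820²=180875600, difference 1.

13449 820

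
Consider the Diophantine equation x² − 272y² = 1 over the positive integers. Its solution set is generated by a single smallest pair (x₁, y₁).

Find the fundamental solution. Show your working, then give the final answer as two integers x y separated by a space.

33 2

d=272: √d = [16; 2,32] (ℓ=2, even), read p_1/q_1
a_0=16:  p_0=16·1+0=16,  q_0=16·0+1=1
a_1=2:  p_1=2·16+1=33,  q_1=2·1+0=2
fundamental: x₁=33, y₁=2  (since 1089 − 272·4 = 1)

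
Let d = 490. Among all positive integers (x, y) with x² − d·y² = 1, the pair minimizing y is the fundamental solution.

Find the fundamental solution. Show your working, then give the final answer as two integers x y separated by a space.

1039681 46968

√490 → a₀=22, period (7,2,1,4,4,4,1,2,7,44); ℓ=10 even so k=9
step 0: (22, 1)  from 22·(1,0) + (0,1)
…
step 2: (332, 15)  from 2·(155,7) + (22,1)
step 3: (487, 22)  from 1·(332,15) + (155,7)
…
step 5: (9607, 434)  from 4·(2280,103) + (487,22)
…
step 7: (50315, 2273)  from 1·(40708,1839) + (9607,434)
step 8: (141338, 6385)  from 2·(50315,2273) + (40708,1839)
step 9: (1039681, 46968)  from 7·(141338,6385) + (50315,2273)
→ (1039681, 46968).  Check: 1039681²=1080936581761, 490·46968²=1080936581760, difference 1.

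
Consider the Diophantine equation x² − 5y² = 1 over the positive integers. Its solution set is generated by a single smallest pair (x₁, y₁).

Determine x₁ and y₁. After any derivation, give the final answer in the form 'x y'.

9 4

d=5: √d = [2; 4] (ℓ=1, odd), read p_1/q_1
step 0: (2, 1)  from 2·(1,0) + (0,1)
step 1: (9, 4)  from 4·(2,1) + (1,0)
→ (9, 4).  Check: 9²=81, 5·4²=80, difference 1.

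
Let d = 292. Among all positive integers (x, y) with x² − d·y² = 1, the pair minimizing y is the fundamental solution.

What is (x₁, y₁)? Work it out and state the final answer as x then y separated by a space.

√292 = [17; 11,2,1,3,8,3,1,2,11,34, …], period ℓ=10 (even) → k=9
a_0=17:  p_0=17·1+0=17,  q_0=17·0+1=1
a_1=11:  p_1=11·17+1=188,  q_1=11·1+0=11
a_2=2:  p_2=2·188+17=393,  q_2=2·11+1=23
…
a_4=3:  p_4=3·581+393=2136,  q_4=3·34+23=125
a_5=8:  p_5=8·2136+581=17669,  q_5=8·125+34=1034
a_6=3:  p_6=3·17669+2136=55143,  q_6=3·1034+125=3227
…
a_8=2:  p_8=2·72812+55143=200767,  q_8=2·4261+3227=11749
a_9=11:  p_9=11·200767+72812=2281249,  q_9=11·11749+4261=133500
fundamental: x₁=2281249, y₁=133500  (since 5204097000001 − 292·17822250000 = 1)

2281249 133500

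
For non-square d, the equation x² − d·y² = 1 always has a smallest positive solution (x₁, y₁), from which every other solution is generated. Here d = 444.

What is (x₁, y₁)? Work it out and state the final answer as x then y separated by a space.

295 14

√444 = [21; 14,42, …], period ℓ=2 (even) → k=1
i=0: a=21 ⇒ p=21, q=1
i=1: a=14 ⇒ p=295, q=14
(x₁, y₁) = (295, 14);  295² − 444·14² = 1 ✓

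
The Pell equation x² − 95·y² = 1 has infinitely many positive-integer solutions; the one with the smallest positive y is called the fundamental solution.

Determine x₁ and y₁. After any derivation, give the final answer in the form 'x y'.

39 4

d=95: √d = [9; 1,2,1,18] (ℓ=4, even), read p_3/q_3
step 0: (9, 1)  from 9·(1,0) + (0,1)
step 1: (10, 1)  from 1·(9,1) + (1,0)
step 2: (29, 3)  from 2·(10,1) + (9,1)
step 3: (39, 4)  from 1·(29,3) + (10,1)
(x₁, y₁) = (39, 4);  39² − 95·4² = 1 ✓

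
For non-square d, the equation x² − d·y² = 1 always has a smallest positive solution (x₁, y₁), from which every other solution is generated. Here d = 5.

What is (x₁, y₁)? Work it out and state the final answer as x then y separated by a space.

9 4

d=5: √d = [2; 4] (ℓ=1, odd), read p_1/q_1
k=0  a_k=2  p_k/q_k = 2/1
k=1  a_k=4  p_k/q_k = 9/4
(x₁, y₁) = (9, 4);  9² − 5·4² = 1 ✓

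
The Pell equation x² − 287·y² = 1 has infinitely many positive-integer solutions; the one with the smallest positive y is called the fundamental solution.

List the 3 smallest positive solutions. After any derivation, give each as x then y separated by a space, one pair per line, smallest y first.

288 17
165887 9792
95550624 5640175

√287 = [16; 1,15,1,32, …], period ℓ=4 (even) → k=3
i=0: a=16 ⇒ p=16, q=1
…
i=2: a=15 ⇒ p=271, q=16
i=3: a=1 ⇒ p=288, q=17
→ (288, 17).  Check: 288²=82944, 287·17²=82943, difference 1.
k=2:  x_2 = 288·288+287·17·17 = 165887,  y_2 = 288·17+17·288 = 9792
k=3:  x_3 = 288·165887+287·17·9792 = 95550624,  y_3 = 288·9792+17·165887 = 5640175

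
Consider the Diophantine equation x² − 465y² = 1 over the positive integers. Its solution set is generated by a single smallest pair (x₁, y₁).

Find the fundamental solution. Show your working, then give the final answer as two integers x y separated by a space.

d=465: √d = [21; 1,1,3,2,2,2,3,1,1,42] (ℓ=10, even), read p_9/q_9
a_0=21:  p_0=21·1+0=21,  q_0=21·0+1=1
…
a_2=1:  p_2=1·22+21=43,  q_2=1·1+1=2
…
a_5=2:  p_5=2·345+151=841,  q_5=2·16+7=39
a_6=2:  p_6=2·841+345=2027,  q_6=2·39+16=94
…
a_8=1:  p_8=1·6922+2027=8949,  q_8=1·321+94=415
a_9=1:  p_9=1·8949+6922=15871,  q_9=1·415+321=736
fundamental: x₁=15871, y₁=736  (since 251888641 − 465·541696 = 1)

15871 736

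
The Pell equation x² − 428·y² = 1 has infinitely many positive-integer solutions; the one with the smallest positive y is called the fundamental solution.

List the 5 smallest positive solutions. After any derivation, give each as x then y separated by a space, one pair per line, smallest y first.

√428 → a₀=20, period (1,2,4,1,5,10,5,1,4,2,1,40); ℓ=12 even so k=11
step 0: (20, 1)  from 20·(1,0) + (0,1)
step 1: (21, 1)  from 1·(20,1) + (1,0)
…
step 3: (269, 13)  from 4·(62,3) + (21,1)
step 4: (331, 16)  from 1·(269,13) + (62,3)
step 5: (1924, 93)  from 5·(331,16) + (269,13)
step 6: (19571, 946)  from 10·(1924,93) + (331,16)
…
step 8: (119350, 5769)  from 1·(99779,4823) + (19571,946)
…
step 10: (1273708, 61567)  from 2·(577179,27899) + (119350,5769)
step 11: (1850887, 89466)  from 1·(1273708,61567) + (577179,27899)
fundamental: x₁=1850887, y₁=89466  (since 3425782686769 − 428·8004165156 = 1)
k=2:  x_2 = 1850887·1850887+428·89466·89466 = 6851565373537,  y_2 = 1850887·89466+89466·1850887 = 331182912684
k=3:  x_3 = 1850887·6851565373537+428·89466·331182912684 = 25362946559057703751,  y_3 = 1850887·331182912684+89466·6851565373537 = 1225964295417811950
k=4:  x_4 = 1850887·25362946559057703751+428·89466·1225964295417811950 = 93887896135702420679780737,  y_4 = 1850887·1225964295417811950+89466·25362946559057703751 = 4538242753705644230486616
k=5:  x_5 = 1850887·93887896135702420679780737+428·89466·4538242753705644230486616 = 347551772829818329662915600223687,  y_5 = 1850887·4538242753705644230486616+89466·93887896135702420679780737 = 16799549031354731501369944644834

1850887 89466
6851565373537 331182912684
25362946559057703751 1225964295417811950
93887896135702420679780737 4538242753705644230486616
347551772829818329662915600223687 16799549031354731501369944644834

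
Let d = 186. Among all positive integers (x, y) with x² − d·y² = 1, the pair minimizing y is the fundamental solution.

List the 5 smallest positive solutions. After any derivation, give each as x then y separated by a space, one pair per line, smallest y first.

7501 550
112530001 8251100
1688175067501 123783001650
25326002250120001 1856992582502200
379940684068125187501 27858602598915002750

d=186: √d = [13; 1,1,1,3,4,3,1,1,1,26] (ℓ=10, even), read p_9/q_9
a_0=13:  p_0=13·1+0=13,  q_0=13·0+1=1
a_1=1:  p_1=1·13+1=14,  q_1=1·1+0=1
…
a_3=1:  p_3=1·27+14=41,  q_3=1·2+1=3
…
a_6=3:  p_6=3·641+150=2073,  q_6=3·47+11=152
…
a_8=1:  p_8=1·2714+2073=4787,  q_8=1·199+152=351
a_9=1:  p_9=1·4787+2714=7501,  q_9=1·351+199=550
(x₁, y₁) = (7501, 550);  7501² − 186·550² = 1 ✓
n=2: (7501,550)∘(7501,550) = (7501·7501+186·550·550, 7501·550+550·7501) = (112530001,8251100)
n=3: (112530001,8251100)∘(7501,550) = (7501·112530001+186·550·8251100, 7501·8251100+550·112530001) = (1688175067501,123783001650)
n=4: (1688175067501,123783001650)∘(7501,550) = (7501·1688175067501+186·550·123783001650, 7501·123783001650+550·1688175067501) = (25326002250120001,1856992582502200)
n=5: (25326002250120001,1856992582502200)∘(7501,550) = (7501·25326002250120001+186·550·1856992582502200, 7501·1856992582502200+550·25326002250120001) = (379940684068125187501,27858602598915002750)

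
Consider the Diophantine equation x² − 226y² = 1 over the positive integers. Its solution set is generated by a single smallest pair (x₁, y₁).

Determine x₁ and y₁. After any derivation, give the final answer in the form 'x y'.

451 30

[15; 30] for √226; ℓ=1 ⇒ convergent index 1
i=0: a=15 ⇒ p=15, q=1
i=1: a=30 ⇒ p=451, q=30
→ (451, 30).  Check: 451²=203401, 226·30²=203400, difference 1.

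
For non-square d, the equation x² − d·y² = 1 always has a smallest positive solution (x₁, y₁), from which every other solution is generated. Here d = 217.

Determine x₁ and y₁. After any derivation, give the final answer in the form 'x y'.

[14; 1,2,1,2,1,…,2,1,28] for √217; ℓ=16 ⇒ convergent index 15
step 0: (14, 1)  from 14·(1,0) + (0,1)
…
step 3: (59, 4)  from 1·(44,3) + (15,1)
…
step 9: (139163, 9447)  from 9·(15055,1022) + (3668,249)
…
step 12: (740980, 50301)  from 2·(293381,19916) + (154218,10469)
step 13: (1034361, 70217)  from 1·(740980,50301) + (293381,19916)
step 14: (2809702, 190735)  from 2·(1034361,70217) + (740980,50301)
step 15: (3844063, 260952)  from 1·(2809702,190735) + (1034361,70217)
fundamental: x₁=3844063, y₁=260952  (since 14776820347969 − 217·68095946304 = 1)

3844063 260952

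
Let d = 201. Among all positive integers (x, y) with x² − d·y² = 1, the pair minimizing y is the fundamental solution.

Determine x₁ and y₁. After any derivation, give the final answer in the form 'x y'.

d=201: √d = [14; 5,1,1,1,2,…,1,5,28] (ℓ=14, even), read p_13/q_13
i=0: a=14 ⇒ p=14, q=1
…
i=2: a=1 ⇒ p=85, q=6
i=3: a=1 ⇒ p=156, q=11
…
i=5: a=2 ⇒ p=638, q=45
i=6: a=1 ⇒ p=879, q=62
…
i=10: a=1 ⇒ p=33317, q=2350
i=11: a=1 ⇒ p=58085, q=4097
i=12: a=1 ⇒ p=91402, q=6447
i=13: a=5 ⇒ p=515095, q=36332
(x₁, y₁) = (515095, 36332);  515095² − 201·36332² = 1 ✓

515095 36332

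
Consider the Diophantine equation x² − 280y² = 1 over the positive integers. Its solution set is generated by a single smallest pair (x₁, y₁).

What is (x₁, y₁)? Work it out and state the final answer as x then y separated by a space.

√280 = [16; 1,2,1,2,1,32, …], period ℓ=6 (even) → k=5
a_0=16:  p_0=16·1+0=16,  q_0=16·0+1=1
…
a_2=2:  p_2=2·17+16=50,  q_2=2·1+1=3
a_3=1:  p_3=1·50+17=67,  q_3=1·3+1=4
a_4=2:  p_4=2·67+50=184,  q_4=2·4+3=11
a_5=1:  p_5=1·184+67=251,  q_5=1·11+4=15
(x₁, y₁) = (251, 15);  251² − 280·15² = 1 ✓

251 15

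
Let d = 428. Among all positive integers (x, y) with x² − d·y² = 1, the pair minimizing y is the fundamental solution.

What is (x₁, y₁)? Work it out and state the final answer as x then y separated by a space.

[20; 1,2,4,1,5,10,5,1,4,2,1,40] for √428; ℓ=12 ⇒ convergent index 11
i=0: a=20 ⇒ p=20, q=1
i=1: a=1 ⇒ p=21, q=1
…
i=3: a=4 ⇒ p=269, q=13
…
i=5: a=5 ⇒ p=1924, q=93
i=6: a=10 ⇒ p=19571, q=946
i=7: a=5 ⇒ p=99779, q=4823
i=8: a=1 ⇒ p=119350, q=5769
i=9: a=4 ⇒ p=577179, q=27899
i=10: a=2 ⇒ p=1273708, q=61567
i=11: a=1 ⇒ p=1850887, q=89466
(x₁, y₁) = (1850887, 89466);  1850887² − 428·89466² = 1 ✓

1850887 89466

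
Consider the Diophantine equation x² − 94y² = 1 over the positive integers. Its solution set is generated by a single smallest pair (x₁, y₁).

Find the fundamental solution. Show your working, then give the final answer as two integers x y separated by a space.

2143295 221064

√94 → a₀=9, period (1,2,3,1,1,…,2,1,18); ℓ=16 even so k=15
step 0: (9, 1)  from 9·(1,0) + (0,1)
step 1: (10, 1)  from 1·(9,1) + (1,0)
step 2: (29, 3)  from 2·(10,1) + (9,1)
step 3: (97, 10)  from 3·(29,3) + (10,1)
…
step 5: (223, 23)  from 1·(126,13) + (97,10)
…
step 7: (1464, 151)  from 1·(1241,128) + (223,23)
step 8: (12953, 1336)  from 8·(1464,151) + (1241,128)
…
step 11: (99455, 10258)  from 1·(85038,8771) + (14417,1487)
step 12: (184493, 19029)  from 1·(99455,10258) + (85038,8771)
…
step 14: (1490361, 153719)  from 2·(652934,67345) + (184493,19029)
step 15: (2143295, 221064)  from 1·(1490361,153719) + (652934,67345)
→ (2143295, 221064).  Check: 2143295²=4593713457025, 94·221064²=4593713457024, difference 1.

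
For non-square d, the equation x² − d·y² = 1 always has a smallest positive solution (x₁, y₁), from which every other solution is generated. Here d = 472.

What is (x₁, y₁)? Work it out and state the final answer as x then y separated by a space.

√472 → a₀=21, period (1,2,1,1,1,…,2,1,42); ℓ=14 even so k=13
k=0  a_k=21  p_k/q_k = 21/1
…
k=5  a_k=1  p_k/q_k = 239/11
…
k=7  a_k=5  p_k/q_k = 5779/266
…
k=10  a_k=1  p_k/q_k = 54227/2496
…
k=12  a_k=2  p_k/q_k = 222687/10250
k=13  a_k=1  p_k/q_k = 306917/14127
fundamental: x₁=306917, y₁=14127  (since 94198044889 − 472·199572129 = 1)

306917 14127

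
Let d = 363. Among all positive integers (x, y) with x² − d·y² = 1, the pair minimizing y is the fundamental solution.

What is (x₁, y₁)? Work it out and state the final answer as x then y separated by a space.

362 19

d=363: √d = [19; 19,38] (ℓ=2, even), read p_1/q_1
i=0: a=19 ⇒ p=19, q=1
i=1: a=19 ⇒ p=362, q=19
(x₁, y₁) = (362, 19);  362² − 363·19² = 1 ✓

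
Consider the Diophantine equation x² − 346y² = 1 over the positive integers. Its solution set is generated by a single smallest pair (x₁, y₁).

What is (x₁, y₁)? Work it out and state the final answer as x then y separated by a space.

[18; 1,1,1,1,36] for √346; ℓ=5 ⇒ convergent index 9
a_0=18:  p_0=18·1+0=18,  q_0=18·0+1=1
…
a_2=1:  p_2=1·19+18=37,  q_2=1·1+1=2
…
a_4=1:  p_4=1·56+37=93,  q_4=1·3+2=5
a_5=36:  p_5=36·93+56=3404,  q_5=36·5+3=183
…
a_7=1:  p_7=1·3497+3404=6901,  q_7=1·188+183=371
a_8=1:  p_8=1·6901+3497=10398,  q_8=1·371+188=559
a_9=1:  p_9=1·10398+6901=17299,  q_9=1·559+371=930
→ (17299, 930).  Check: 17299²=299255401, 346·930²=299255400, difference 1.

17299 930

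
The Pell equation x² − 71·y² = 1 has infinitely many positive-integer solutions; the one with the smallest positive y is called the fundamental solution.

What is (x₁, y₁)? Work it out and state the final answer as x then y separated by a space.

[8; 2,2,1,7,1,2,2,16] for √71; ℓ=8 ⇒ convergent index 7
i=0: a=8 ⇒ p=8, q=1
i=1: a=2 ⇒ p=17, q=2
i=2: a=2 ⇒ p=42, q=5
i=3: a=1 ⇒ p=59, q=7
…
i=5: a=1 ⇒ p=514, q=61
i=6: a=2 ⇒ p=1483, q=176
i=7: a=2 ⇒ p=3480, q=413
(x₁, y₁) = (3480, 413);  3480² − 71·413² = 1 ✓

3480 413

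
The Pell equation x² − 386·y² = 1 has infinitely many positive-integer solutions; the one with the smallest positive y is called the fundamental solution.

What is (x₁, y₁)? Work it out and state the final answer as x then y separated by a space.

[19; 1,1,1,4,1,18,1,4,1,1,1,38] for √386; ℓ=12 ⇒ convergent index 11
step 0: (19, 1)  from 19·(1,0) + (0,1)
…
step 2: (39, 2)  from 1·(20,1) + (19,1)
…
step 6: (6287, 320)  from 18·(334,17) + (275,14)
…
step 9: (39392, 2005)  from 1·(32771,1668) + (6621,337)
step 10: (72163, 3673)  from 1·(39392,2005) + (32771,1668)
step 11: (111555, 5678)  from 1·(72163,3673) + (39392,2005)
(x₁, y₁) = (111555, 5678);  111555² − 386·5678² = 1 ✓

111555 5678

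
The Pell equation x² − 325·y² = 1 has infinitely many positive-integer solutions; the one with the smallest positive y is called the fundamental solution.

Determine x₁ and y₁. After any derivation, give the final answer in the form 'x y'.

649 36

[18; 36] for √325; ℓ=1 ⇒ convergent index 1
a_0=18:  p_0=18·1+0=18,  q_0=18·0+1=1
a_1=36:  p_1=36·18+1=649,  q_1=36·1+0=36
(x₁, y₁) = (649, 36);  649² − 325·36² = 1 ✓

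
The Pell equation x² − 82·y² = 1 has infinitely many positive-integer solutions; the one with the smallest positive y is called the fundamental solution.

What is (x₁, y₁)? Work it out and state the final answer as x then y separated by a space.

[9; 18] for √82; ℓ=1 ⇒ convergent index 1
i=0: a=9 ⇒ p=9, q=1
i=1: a=18 ⇒ p=163, q=18
→ (163, 18).  Check: 163²=26569, 82·18²=26568, difference 1.

163 18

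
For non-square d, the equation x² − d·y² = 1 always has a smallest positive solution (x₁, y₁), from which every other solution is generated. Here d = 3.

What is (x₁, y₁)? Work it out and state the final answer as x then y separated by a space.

2 1

√3 = [1; 1,2, …], period ℓ=2 (even) → k=1
i=0: a=1 ⇒ p=1, q=1
i=1: a=1 ⇒ p=2, q=1
→ (2, 1).  Check: 2²=4, 3·1²=3, difference 1.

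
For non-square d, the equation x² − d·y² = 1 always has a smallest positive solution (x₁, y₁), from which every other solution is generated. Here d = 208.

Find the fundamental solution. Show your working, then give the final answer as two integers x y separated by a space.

649 45

√208 → a₀=14, period (2,2,1,2,2,28); ℓ=6 even so k=5
a_0=14:  p_0=14·1+0=14,  q_0=14·0+1=1
a_1=2:  p_1=2·14+1=29,  q_1=2·1+0=2
a_2=2:  p_2=2·29+14=72,  q_2=2·2+1=5
…
a_4=2:  p_4=2·101+72=274,  q_4=2·7+5=19
a_5=2:  p_5=2·274+101=649,  q_5=2·19+7=45
fundamental: x₁=649, y₁=45  (since 421201 − 208·2025 = 1)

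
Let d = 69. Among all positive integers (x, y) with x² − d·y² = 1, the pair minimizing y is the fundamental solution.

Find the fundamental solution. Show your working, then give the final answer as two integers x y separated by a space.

7775 936

√69 → a₀=8, period (3,3,1,4,1,3,3,16); ℓ=8 even so k=7
a_0=8:  p_0=8·1+0=8,  q_0=8·0+1=1
…
a_5=1:  p_5=1·515+108=623,  q_5=1·62+13=75
a_6=3:  p_6=3·623+515=2384,  q_6=3·75+62=287
a_7=3:  p_7=3·2384+623=7775,  q_7=3·287+75=936
fundamental: x₁=7775, y₁=936  (since 60450625 − 69·876096 = 1)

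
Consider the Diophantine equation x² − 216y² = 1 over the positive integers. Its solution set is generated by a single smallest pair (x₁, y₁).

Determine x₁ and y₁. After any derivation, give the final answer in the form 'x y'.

485 33

d=216: √d = [14; 1,2,3,2,1,28] (ℓ=6, even), read p_5/q_5
i=0: a=14 ⇒ p=14, q=1
…
i=4: a=2 ⇒ p=338, q=23
i=5: a=1 ⇒ p=485, q=33
→ (485, 33).  Check: 485²=235225, 216·33²=235224, difference 1.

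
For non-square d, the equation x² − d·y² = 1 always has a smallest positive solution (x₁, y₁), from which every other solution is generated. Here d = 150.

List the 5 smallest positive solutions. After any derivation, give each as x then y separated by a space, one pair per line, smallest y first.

49 4
4801 392
470449 38412
46099201 3763984
4517251249 368832020

[12; 4,24] for √150; ℓ=2 ⇒ convergent index 1
k=0  a_k=12  p_k/q_k = 12/1
k=1  a_k=4  p_k/q_k = 49/4
→ (49, 4).  Check: 49²=2401, 150·4²=2400, difference 1.
(49+4√150)^2 = 4801 + 392√150
(49+4√150)^3 = 470449 + 38412√150
(49+4√150)^4 = 46099201 + 3763984√150
(49+4√150)^5 = 4517251249 + 368832020√150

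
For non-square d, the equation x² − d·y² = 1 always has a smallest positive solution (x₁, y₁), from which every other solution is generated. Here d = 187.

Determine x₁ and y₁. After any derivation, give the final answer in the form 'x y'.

1682 123

d=187: √d = [13; 1,2,13,2,1,26] (ℓ=6, even), read p_5/q_5
k=0  a_k=13  p_k/q_k = 13/1
k=1  a_k=1  p_k/q_k = 14/1
k=2  a_k=2  p_k/q_k = 41/3
k=3  a_k=13  p_k/q_k = 547/40
k=4  a_k=2  p_k/q_k = 1135/83
k=5  a_k=1  p_k/q_k = 1682/123
→ (1682, 123).  Check: 1682²=2829124, 187·123²=2829123, difference 1.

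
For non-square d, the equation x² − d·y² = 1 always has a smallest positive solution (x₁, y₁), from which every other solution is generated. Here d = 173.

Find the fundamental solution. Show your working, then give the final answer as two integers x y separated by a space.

2499849 190060

[13; 6,1,1,6,26] for √173; ℓ=5 ⇒ convergent index 9
k=0  a_k=13  p_k/q_k = 13/1
k=1  a_k=6  p_k/q_k = 79/6
…
k=4  a_k=6  p_k/q_k = 1118/85
…
k=7  a_k=1  p_k/q_k = 205791/15646
k=8  a_k=1  p_k/q_k = 382343/29069
k=9  a_k=6  p_k/q_k = 2499849/190060
→ (2499849, 190060).  Check: 2499849²=6249245022801, 173·190060²=6249245022800, difference 1.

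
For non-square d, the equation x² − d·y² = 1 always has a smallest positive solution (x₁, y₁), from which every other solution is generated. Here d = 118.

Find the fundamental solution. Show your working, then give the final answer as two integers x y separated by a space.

306917 28254

d=118: √d = [10; 1,6,3,2,10,2,3,6,1,20] (ℓ=10, even), read p_9/q_9
step 0: (10, 1)  from 10·(1,0) + (0,1)
step 1: (11, 1)  from 1·(10,1) + (1,0)
step 2: (76, 7)  from 6·(11,1) + (10,1)
step 3: (239, 22)  from 3·(76,7) + (11,1)
…
step 5: (5779, 532)  from 10·(554,51) + (239,22)
step 6: (12112, 1115)  from 2·(5779,532) + (554,51)
…
step 8: (264802, 24377)  from 6·(42115,3877) + (12112,1115)
step 9: (306917, 28254)  from 1·(264802,24377) + (42115,3877)
→ (306917, 28254).  Check: 306917²=94198044889, 118·28254²=94198044888, difference 1.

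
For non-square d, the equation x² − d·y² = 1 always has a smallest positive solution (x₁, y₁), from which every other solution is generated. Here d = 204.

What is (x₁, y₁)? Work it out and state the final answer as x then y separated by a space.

d=204: √d = [14; 3,1,1,6,1,1,3,28] (ℓ=8, even), read p_7/q_7
a_0=14:  p_0=14·1+0=14,  q_0=14·0+1=1
…
a_2=1:  p_2=1·43+14=57,  q_2=1·3+1=4
a_3=1:  p_3=1·57+43=100,  q_3=1·4+3=7
…
a_6=1:  p_6=1·757+657=1414,  q_6=1·53+46=99
a_7=3:  p_7=3·1414+757=4999,  q_7=3·99+53=350
(x₁, y₁) = (4999, 350);  4999² − 204·350² = 1 ✓

4999 350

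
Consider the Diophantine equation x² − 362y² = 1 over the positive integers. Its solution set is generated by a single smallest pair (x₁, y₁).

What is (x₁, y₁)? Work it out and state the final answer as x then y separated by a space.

√362 = [19; 38, …], period ℓ=1 (odd) → k=1
step 0: (19, 1)  from 19·(1,0) + (0,1)
step 1: (723, 38)  from 38·(19,1) + (1,0)
fundamental: x₁=723, y₁=38  (since 522729 − 362·1444 = 1)

723 38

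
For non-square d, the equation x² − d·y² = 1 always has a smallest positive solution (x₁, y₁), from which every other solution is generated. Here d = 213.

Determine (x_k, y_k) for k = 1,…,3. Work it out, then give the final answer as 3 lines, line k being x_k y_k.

[14; 1,1,2,6,1,8,1,6,2,1,1,28] for √213; ℓ=12 ⇒ convergent index 11
a_0=14:  p_0=14·1+0=14,  q_0=14·0+1=1
…
a_3=2:  p_3=2·29+15=73,  q_3=2·2+1=5
a_4=6:  p_4=6·73+29=467,  q_4=6·5+2=32
…
a_6=8:  p_6=8·540+467=4787,  q_6=8·37+32=328
…
a_8=6:  p_8=6·5327+4787=36749,  q_8=6·365+328=2518
…
a_10=1:  p_10=1·78825+36749=115574,  q_10=1·5401+2518=7919
a_11=1:  p_11=1·115574+78825=194399,  q_11=1·7919+5401=13320
(x₁, y₁) = (194399, 13320);  194399² − 213·13320² = 1 ✓
n=2: (194399,13320)∘(194399,13320) = (194399·194399+213·13320·13320, 194399·13320+13320·194399) = (75581942401,5178789360)
n=3: (75581942401,5178789360)∘(194399,13320) = (194399·75581942401+213·13320·5178789360, 194399·5178789360+13320·75581942401) = (29386108041429599,2013502945575960)

194399 13320
75581942401 5178789360
29386108041429599 2013502945575960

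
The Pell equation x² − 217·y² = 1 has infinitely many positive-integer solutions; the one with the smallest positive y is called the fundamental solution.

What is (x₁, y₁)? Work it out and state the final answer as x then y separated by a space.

3844063 260952

[14; 1,2,1,2,1,…,2,1,28] for √217; ℓ=16 ⇒ convergent index 15
i=0: a=14 ⇒ p=14, q=1
…
i=10: a=1 ⇒ p=154218, q=10469
i=11: a=1 ⇒ p=293381, q=19916
…
i=14: a=2 ⇒ p=2809702, q=190735
i=15: a=1 ⇒ p=3844063, q=260952
fundamental: x₁=3844063, y₁=260952  (since 14776820347969 − 217·68095946304 = 1)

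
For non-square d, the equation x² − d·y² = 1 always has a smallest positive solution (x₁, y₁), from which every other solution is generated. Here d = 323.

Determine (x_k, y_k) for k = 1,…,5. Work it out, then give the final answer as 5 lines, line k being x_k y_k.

18 1
647 36
23274 1295
837217 46584
30116538 1675729

√323 → a₀=17, period (1,34); ℓ=2 even so k=1
step 0: (17, 1)  from 17·(1,0) + (0,1)
step 1: (18, 1)  from 1·(17,1) + (1,0)
(x₁, y₁) = (18, 1);  18² − 323·1² = 1 ✓
n=2: (18,1)∘(18,1) = (18·18+323·1·1, 18·1+1·18) = (647,36)
n=3: (647,36)∘(18,1) = (18·647+323·1·36, 18·36+1·647) = (23274,1295)
n=4: (23274,1295)∘(18,1) = (18·23274+323·1·1295, 18·1295+1·23274) = (837217,46584)
n=5: (837217,46584)∘(18,1) = (18·837217+323·1·46584, 18·46584+1·837217) = (30116538,1675729)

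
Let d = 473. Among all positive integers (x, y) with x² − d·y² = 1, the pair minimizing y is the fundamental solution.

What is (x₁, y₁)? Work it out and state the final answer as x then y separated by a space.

√473 = [21; 1,2,1,42, …], period ℓ=4 (even) → k=3
step 0: (21, 1)  from 21·(1,0) + (0,1)
…
step 2: (65, 3)  from 2·(22,1) + (21,1)
step 3: (87, 4)  from 1·(65,3) + (22,1)
(x₁, y₁) = (87, 4);  87² − 473·4² = 1 ✓

87 4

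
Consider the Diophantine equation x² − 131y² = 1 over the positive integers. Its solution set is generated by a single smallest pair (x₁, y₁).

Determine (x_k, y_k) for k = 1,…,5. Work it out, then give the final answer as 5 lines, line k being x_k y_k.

10610 927
225144199 19670940
4777559892170 417417345873
101379820686703201 8857596059754120
2151279790194282033050 187958187970565080527

d=131: √d = [11; 2,4,11,4,2,22] (ℓ=6, even), read p_5/q_5
step 0: (11, 1)  from 11·(1,0) + (0,1)
…
step 4: (4727, 413)  from 4·(1156,101) + (103,9)
step 5: (10610, 927)  from 2·(4727,413) + (1156,101)
→ (10610, 927).  Check: 10610²=112572100, 131·927²=112572099, difference 1.
n=2: (10610,927)∘(10610,927) = (10610·10610+131·927·927, 10610·927+927·10610) = (225144199,19670940)
n=3: (225144199,19670940)∘(10610,927) = (10610·225144199+131·927·19670940, 10610·19670940+927·225144199) = (4777559892170,417417345873)
n=4: (4777559892170,417417345873)∘(10610,927) = (10610·4777559892170+131·927·417417345873, 10610·417417345873+927·4777559892170) = (101379820686703201,8857596059754120)
n=5: (101379820686703201,8857596059754120)∘(10610,927) = (10610·101379820686703201+131·927·8857596059754120, 10610·8857596059754120+927·101379820686703201) = (2151279790194282033050,187958187970565080527)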